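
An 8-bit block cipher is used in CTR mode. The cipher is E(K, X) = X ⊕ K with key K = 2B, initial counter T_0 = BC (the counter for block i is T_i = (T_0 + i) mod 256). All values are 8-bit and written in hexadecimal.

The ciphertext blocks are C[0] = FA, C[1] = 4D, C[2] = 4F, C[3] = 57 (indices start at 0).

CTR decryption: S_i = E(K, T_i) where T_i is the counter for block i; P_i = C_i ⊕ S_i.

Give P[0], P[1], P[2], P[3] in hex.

P[0]: T = BC, S = E(K, T) = 97; FA ⊕ 97 = 6D.
P[1]: T = BD, S = E(K, T) = 96; 4D ⊕ 96 = DB.
P[2]: T = BE, S = E(K, T) = 95; 4F ⊕ 95 = DA.
P[3]: T = BF, S = E(K, T) = 94; 57 ⊕ 94 = C3.

P[0] = 6D, P[1] = DB, P[2] = DA, P[3] = C3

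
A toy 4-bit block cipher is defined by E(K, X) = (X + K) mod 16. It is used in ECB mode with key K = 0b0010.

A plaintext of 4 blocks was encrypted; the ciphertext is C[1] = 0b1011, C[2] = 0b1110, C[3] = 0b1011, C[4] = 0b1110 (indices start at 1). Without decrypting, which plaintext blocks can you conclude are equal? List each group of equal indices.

P[1] = P[3]; P[2] = P[4]

ECB encrypts each block independently with the same key, so equal ciphertext blocks imply equal plaintext blocks.
C[1] = C[3] = 0b1011, so P[1] = P[3].
C[2] = C[4] = 0b1110, so P[2] = P[4].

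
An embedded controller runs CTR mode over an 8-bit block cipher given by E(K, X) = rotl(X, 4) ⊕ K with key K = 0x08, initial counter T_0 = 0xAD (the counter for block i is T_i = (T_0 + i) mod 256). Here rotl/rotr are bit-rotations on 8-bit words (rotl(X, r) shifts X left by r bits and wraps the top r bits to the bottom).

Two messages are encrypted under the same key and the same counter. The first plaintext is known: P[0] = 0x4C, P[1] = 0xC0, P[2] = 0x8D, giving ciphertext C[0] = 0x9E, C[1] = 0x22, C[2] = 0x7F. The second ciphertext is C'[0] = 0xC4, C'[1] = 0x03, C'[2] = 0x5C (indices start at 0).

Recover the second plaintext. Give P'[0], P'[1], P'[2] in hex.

In CTR with a reused counter, both messages share the same keystream S_i, so C_i ⊕ C'_i = P_i ⊕ P'_i and thus P'_i = P_i ⊕ C_i ⊕ C'_i.
P'[0]: 0x4C ⊕ 0x9E ⊕ 0xC4 = 0x16.
P'[1]: 0xC0 ⊕ 0x22 ⊕ 0x03 = 0xE1.
P'[2]: 0x8D ⊕ 0x7F ⊕ 0x5C = 0xAE.

P'[0] = 0x16, P'[1] = 0xE1, P'[2] = 0xAE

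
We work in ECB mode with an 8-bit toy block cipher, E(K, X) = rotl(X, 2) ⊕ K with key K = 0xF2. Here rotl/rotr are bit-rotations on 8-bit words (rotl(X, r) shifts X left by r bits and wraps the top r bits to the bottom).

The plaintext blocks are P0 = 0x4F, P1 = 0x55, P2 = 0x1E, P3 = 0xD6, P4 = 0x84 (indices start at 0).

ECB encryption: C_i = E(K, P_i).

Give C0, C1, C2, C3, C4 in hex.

C0 = 0xCF, C1 = 0xA7, C2 = 0x8A, C3 = 0xA9, C4 = 0xE0

C0: E(K, 0x4F) = 0xCF.
C1: E(K, 0x55) = 0xA7.
C2: E(K, 0x1E) = 0x8A.
C3: E(K, 0xD6) = 0xA9.
C4: E(K, 0x84) = 0xE0.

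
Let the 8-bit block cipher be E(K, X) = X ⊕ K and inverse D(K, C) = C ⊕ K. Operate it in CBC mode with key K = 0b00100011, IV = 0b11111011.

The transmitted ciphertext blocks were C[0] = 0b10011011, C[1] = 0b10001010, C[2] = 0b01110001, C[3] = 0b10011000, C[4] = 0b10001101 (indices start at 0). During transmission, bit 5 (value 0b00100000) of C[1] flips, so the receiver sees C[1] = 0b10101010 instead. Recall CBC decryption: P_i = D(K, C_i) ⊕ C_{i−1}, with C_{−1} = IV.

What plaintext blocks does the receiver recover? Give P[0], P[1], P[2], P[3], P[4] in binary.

Only C[1] changed, to 0b10101010. In CBC, a change in C_i garbles P_i and flips the same bit in P_{i+1}. Decrypting the received ciphertext:
P[0]: D(K, 0b10011011) = 0b10111000; 0b10111000 ⊕ 0b11111011 = 0b01000011.
P[1]: D(K, 0b10101010) = 0b10001001; 0b10001001 ⊕ 0b10011011 = 0b00010010.
P[2]: D(K, 0b01110001) = 0b01010010; 0b01010010 ⊕ 0b10101010 = 0b11111000.
P[3]: D(K, 0b10011000) = 0b10111011; 0b10111011 ⊕ 0b01110001 = 0b11001010.
P[4]: D(K, 0b10001101) = 0b10101110; 0b10101110 ⊕ 0b10011000 = 0b00110110.
Blocks that differ from the original plaintext: P[1], P[2].

P[0] = 0b01000011, P[1] = 0b00010010, P[2] = 0b11111000, P[3] = 0b11001010, P[4] = 0b00110110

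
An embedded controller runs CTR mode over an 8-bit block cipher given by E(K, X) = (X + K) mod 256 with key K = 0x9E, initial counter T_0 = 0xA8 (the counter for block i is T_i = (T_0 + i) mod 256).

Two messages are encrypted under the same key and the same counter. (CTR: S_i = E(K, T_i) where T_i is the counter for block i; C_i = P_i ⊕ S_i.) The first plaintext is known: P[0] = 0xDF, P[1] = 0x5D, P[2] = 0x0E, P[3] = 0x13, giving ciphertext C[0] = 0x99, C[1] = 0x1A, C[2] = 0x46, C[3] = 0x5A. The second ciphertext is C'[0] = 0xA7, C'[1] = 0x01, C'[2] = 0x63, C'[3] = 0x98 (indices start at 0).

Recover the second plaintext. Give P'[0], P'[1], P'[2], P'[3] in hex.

P'[0] = 0xE1, P'[1] = 0x46, P'[2] = 0x2B, P'[3] = 0xD1

In CTR with a reused counter, both messages share the same keystream S_i, so C_i ⊕ C'_i = P_i ⊕ P'_i and thus P'_i = P_i ⊕ C_i ⊕ C'_i.
P'[0]: 0xDF ⊕ 0x99 ⊕ 0xA7 = 0xE1.
P'[1]: 0x5D ⊕ 0x1A ⊕ 0x01 = 0x46.
P'[2]: 0x0E ⊕ 0x46 ⊕ 0x63 = 0x2B.
P'[3]: 0x13 ⊕ 0x5A ⊕ 0x98 = 0xD1.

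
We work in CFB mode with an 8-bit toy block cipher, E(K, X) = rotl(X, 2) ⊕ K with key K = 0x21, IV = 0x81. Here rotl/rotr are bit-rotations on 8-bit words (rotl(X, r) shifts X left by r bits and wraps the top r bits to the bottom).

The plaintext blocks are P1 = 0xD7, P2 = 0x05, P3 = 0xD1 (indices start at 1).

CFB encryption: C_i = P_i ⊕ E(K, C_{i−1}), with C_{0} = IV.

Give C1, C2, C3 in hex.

C1: E(K, 0x81) = 0x27; 0xD7 ⊕ 0x27 = 0xF0.
C2: E(K, 0xF0) = 0xE2; 0x05 ⊕ 0xE2 = 0xE7.
C3: E(K, 0xE7) = 0xBE; 0xD1 ⊕ 0xBE = 0x6F.

C1 = 0xF0, C2 = 0xE7, C3 = 0x6F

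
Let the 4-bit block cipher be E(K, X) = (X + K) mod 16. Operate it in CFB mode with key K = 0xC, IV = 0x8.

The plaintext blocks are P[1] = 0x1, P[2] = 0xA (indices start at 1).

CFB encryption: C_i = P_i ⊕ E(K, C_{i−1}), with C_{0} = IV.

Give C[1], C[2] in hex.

C[1]: E(K, 0x8) = 0x4; 0x1 ⊕ 0x4 = 0x5.
C[2]: E(K, 0x5) = 0x1; 0xA ⊕ 0x1 = 0xB.

C[1] = 0x5, C[2] = 0xB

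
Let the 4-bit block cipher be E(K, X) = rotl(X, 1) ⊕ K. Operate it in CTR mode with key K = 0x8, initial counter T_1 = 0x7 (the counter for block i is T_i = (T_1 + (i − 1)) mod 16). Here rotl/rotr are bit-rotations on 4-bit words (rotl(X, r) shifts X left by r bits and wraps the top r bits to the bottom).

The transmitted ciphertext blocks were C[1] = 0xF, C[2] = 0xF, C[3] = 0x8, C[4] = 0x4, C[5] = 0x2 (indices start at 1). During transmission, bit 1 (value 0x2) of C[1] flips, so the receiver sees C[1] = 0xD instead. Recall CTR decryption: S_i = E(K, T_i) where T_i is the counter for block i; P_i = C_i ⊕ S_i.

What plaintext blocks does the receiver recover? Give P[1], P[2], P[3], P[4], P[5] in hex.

Only C[1] changed, to 0xD. In CTR, a change in C_i flips the same bit in P_i only; the keystream is unaffected. Decrypting the received ciphertext:
P[1]: T = 0x7, S = E(K, T) = 0x6; 0xD ⊕ 0x6 = 0xB.
P[2]: T = 0x8, S = E(K, T) = 0x9; 0xF ⊕ 0x9 = 0x6.
P[3]: T = 0x9, S = E(K, T) = 0xB; 0x8 ⊕ 0xB = 0x3.
P[4]: T = 0xA, S = E(K, T) = 0xD; 0x4 ⊕ 0xD = 0x9.
P[5]: T = 0xB, S = E(K, T) = 0xF; 0x2 ⊕ 0xF = 0xD.
Blocks that differ from the original plaintext: P[1].

P[1] = 0xB, P[2] = 0x6, P[3] = 0x3, P[4] = 0x9, P[5] = 0xD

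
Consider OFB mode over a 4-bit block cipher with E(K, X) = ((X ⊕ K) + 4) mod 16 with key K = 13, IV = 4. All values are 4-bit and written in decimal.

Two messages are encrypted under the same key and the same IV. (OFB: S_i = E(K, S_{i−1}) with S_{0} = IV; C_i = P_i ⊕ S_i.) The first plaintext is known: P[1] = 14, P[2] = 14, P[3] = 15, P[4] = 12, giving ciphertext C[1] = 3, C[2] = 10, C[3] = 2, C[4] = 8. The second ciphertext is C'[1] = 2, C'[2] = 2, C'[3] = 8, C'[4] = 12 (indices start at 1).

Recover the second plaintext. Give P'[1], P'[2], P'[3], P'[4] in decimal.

In OFB with a reused IV, both messages share the same keystream S_i, so C_i ⊕ C'_i = P_i ⊕ P'_i and thus P'_i = P_i ⊕ C_i ⊕ C'_i.
P'[1]: 14 ⊕ 3 ⊕ 2 = 15.
P'[2]: 14 ⊕ 10 ⊕ 2 = 6.
P'[3]: 15 ⊕ 2 ⊕ 8 = 5.
P'[4]: 12 ⊕ 8 ⊕ 12 = 8.

P'[1] = 15, P'[2] = 6, P'[3] = 5, P'[4] = 8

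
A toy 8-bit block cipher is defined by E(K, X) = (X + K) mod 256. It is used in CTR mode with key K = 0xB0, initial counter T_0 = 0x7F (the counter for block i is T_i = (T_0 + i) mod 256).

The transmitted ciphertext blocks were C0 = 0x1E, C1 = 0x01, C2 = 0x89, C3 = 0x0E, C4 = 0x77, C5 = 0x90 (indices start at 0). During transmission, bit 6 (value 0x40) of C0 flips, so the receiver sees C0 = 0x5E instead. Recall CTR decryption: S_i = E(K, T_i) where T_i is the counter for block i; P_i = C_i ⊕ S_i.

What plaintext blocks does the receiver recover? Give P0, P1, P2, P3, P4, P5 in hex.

P0 = 0x71, P1 = 0x31, P2 = 0xB8, P3 = 0x3C, P4 = 0x44, P5 = 0xA4

Only C0 changed, to 0x5E. In CTR, a change in C_i flips the same bit in P_i only; the keystream is unaffected. Decrypting the received ciphertext:
P0: T = 0x7F, S = E(K, T) = 0x2F; 0x5E ⊕ 0x2F = 0x71.
P1: T = 0x80, S = E(K, T) = 0x30; 0x01 ⊕ 0x30 = 0x31.
P2: T = 0x81, S = E(K, T) = 0x31; 0x89 ⊕ 0x31 = 0xB8.
P3: T = 0x82, S = E(K, T) = 0x32; 0x0E ⊕ 0x32 = 0x3C.
P4: T = 0x83, S = E(K, T) = 0x33; 0x77 ⊕ 0x33 = 0x44.
P5: T = 0x84, S = E(K, T) = 0x34; 0x90 ⊕ 0x34 = 0xA4.
Blocks that differ from the original plaintext: P0.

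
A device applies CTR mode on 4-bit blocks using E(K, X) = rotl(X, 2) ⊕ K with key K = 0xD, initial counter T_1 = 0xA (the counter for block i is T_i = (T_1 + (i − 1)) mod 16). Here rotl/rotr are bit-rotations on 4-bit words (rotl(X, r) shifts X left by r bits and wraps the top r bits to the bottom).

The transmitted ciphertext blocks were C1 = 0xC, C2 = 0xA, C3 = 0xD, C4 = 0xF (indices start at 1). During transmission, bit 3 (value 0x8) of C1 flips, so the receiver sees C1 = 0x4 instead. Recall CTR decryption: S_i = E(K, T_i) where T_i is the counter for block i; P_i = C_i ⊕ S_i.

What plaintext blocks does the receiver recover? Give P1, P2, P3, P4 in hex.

Only C1 changed, to 0x4. In CTR, a change in C_i flips the same bit in P_i only; the keystream is unaffected. Decrypting the received ciphertext:
P1: T = 0xA, S = E(K, T) = 0x7; 0x4 ⊕ 0x7 = 0x3.
P2: T = 0xB, S = E(K, T) = 0x3; 0xA ⊕ 0x3 = 0x9.
P3: T = 0xC, S = E(K, T) = 0xE; 0xD ⊕ 0xE = 0x3.
P4: T = 0xD, S = E(K, T) = 0xA; 0xF ⊕ 0xA = 0x5.
Blocks that differ from the original plaintext: P1.

P1 = 0x3, P2 = 0x9, P3 = 0x3, P4 = 0x5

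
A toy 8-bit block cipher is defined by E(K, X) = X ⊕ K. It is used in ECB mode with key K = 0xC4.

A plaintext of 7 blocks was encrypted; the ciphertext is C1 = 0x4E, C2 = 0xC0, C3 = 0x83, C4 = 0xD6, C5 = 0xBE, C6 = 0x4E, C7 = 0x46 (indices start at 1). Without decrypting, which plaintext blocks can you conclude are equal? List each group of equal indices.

P1 = P6

ECB encrypts each block independently with the same key, so equal ciphertext blocks imply equal plaintext blocks.
C1 = C6 = 0x4E, so P1 = P6.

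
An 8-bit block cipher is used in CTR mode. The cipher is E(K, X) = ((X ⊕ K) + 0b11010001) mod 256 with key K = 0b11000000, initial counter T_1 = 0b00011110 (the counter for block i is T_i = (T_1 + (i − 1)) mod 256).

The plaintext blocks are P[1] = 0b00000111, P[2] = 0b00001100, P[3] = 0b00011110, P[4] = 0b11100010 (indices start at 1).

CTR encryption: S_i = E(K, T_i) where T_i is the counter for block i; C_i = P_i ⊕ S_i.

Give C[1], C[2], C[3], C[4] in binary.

C[1] = 0b10101000, C[2] = 0b10111100, C[3] = 0b10101111, C[4] = 0b01010000

C[1]: T = 0b00011110, S = E(K, T) = 0b10101111; 0b00000111 ⊕ 0b10101111 = 0b10101000.
C[2]: T = 0b00011111, S = E(K, T) = 0b10110000; 0b00001100 ⊕ 0b10110000 = 0b10111100.
C[3]: T = 0b00100000, S = E(K, T) = 0b10110001; 0b00011110 ⊕ 0b10110001 = 0b10101111.
C[4]: T = 0b00100001, S = E(K, T) = 0b10110010; 0b11100010 ⊕ 0b10110010 = 0b01010000.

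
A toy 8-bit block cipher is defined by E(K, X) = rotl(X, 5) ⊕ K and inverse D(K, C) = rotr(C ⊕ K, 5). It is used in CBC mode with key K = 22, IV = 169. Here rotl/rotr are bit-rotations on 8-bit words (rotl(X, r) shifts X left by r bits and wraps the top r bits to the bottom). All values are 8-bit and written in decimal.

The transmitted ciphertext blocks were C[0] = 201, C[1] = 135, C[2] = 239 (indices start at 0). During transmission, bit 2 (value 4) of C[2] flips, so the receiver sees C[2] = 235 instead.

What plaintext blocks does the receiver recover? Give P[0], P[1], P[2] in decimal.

CBC decryption: P_i = D(K, C_i) ⊕ C_{i−1}, with C_{−1} = IV.
Only C[2] changed, to 235. In CBC, a change in C_i garbles P_i and flips the same bit in P_{i+1}. Decrypting the received ciphertext:
P[0]: D(K, 201) = 254; 254 ⊕ 169 = 87.
P[1]: D(K, 135) = 140; 140 ⊕ 201 = 69.
P[2]: D(K, 235) = 239; 239 ⊕ 135 = 104.
Blocks that differ from the original plaintext: P[2].

P[0] = 87, P[1] = 69, P[2] = 104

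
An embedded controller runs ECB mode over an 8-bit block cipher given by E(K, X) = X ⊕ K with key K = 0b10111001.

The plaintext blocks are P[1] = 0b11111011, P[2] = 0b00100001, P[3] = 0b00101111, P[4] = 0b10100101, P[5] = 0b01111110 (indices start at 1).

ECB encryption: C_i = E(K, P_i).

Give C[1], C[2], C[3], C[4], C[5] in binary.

C[1] = 0b01000010, C[2] = 0b10011000, C[3] = 0b10010110, C[4] = 0b00011100, C[5] = 0b11000111

C[1]: E(K, 0b11111011) = 0b01000010.
C[2]: E(K, 0b00100001) = 0b10011000.
C[3]: E(K, 0b00101111) = 0b10010110.
C[4]: E(K, 0b10100101) = 0b00011100.
C[5]: E(K, 0b01111110) = 0b11000111.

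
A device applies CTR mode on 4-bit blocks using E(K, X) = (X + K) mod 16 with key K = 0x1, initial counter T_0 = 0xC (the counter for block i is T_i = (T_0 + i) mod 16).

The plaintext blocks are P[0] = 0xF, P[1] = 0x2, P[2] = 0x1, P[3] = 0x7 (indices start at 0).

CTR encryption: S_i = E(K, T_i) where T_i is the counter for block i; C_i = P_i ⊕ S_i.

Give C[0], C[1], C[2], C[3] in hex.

C[0] = 0x2, C[1] = 0xC, C[2] = 0xE, C[3] = 0x7

C[0]: T = 0xC, S = E(K, T) = 0xD; 0xF ⊕ 0xD = 0x2.
C[1]: T = 0xD, S = E(K, T) = 0xE; 0x2 ⊕ 0xE = 0xC.
C[2]: T = 0xE, S = E(K, T) = 0xF; 0x1 ⊕ 0xF = 0xE.
C[3]: T = 0xF, S = E(K, T) = 0x0; 0x7 ⊕ 0x0 = 0x7.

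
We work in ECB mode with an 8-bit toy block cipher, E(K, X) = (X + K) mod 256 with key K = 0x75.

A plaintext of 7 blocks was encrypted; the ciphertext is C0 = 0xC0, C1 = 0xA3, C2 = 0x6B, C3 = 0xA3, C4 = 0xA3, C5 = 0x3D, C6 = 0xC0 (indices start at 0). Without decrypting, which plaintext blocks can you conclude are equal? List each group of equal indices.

ECB encrypts each block independently with the same key, so equal ciphertext blocks imply equal plaintext blocks.
C0 = C6 = 0xC0, so P0 = P6.
C1 = C3 = C4 = 0xA3, so P1 = P3 = P4.

P0 = P6; P1 = P3 = P4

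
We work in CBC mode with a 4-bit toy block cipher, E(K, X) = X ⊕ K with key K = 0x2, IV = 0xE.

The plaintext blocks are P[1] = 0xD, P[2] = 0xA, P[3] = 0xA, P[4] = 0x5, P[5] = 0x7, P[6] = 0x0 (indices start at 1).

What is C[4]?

CBC encryption: C_i = E(K, P_i ⊕ C_{i−1}), with C_{0} = IV.
C[1]: P[1] ⊕ 0xE = 0x3; E(K, 0x3) = 0x1.
C[2]: P[2] ⊕ 0x1 = 0xB; E(K, 0xB) = 0x9.
C[3]: P[3] ⊕ 0x9 = 0x3; E(K, 0x3) = 0x1.
C[4]: P[4] ⊕ 0x1 = 0x4; E(K, 0x4) = 0x6.

C[4] = 0x6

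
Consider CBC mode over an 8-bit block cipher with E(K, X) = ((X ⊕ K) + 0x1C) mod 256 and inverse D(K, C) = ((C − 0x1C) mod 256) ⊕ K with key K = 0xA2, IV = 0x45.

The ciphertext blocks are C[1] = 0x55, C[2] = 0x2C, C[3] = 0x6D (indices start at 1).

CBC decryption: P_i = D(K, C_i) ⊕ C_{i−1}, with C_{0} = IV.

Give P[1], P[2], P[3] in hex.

P[1] = 0xDE, P[2] = 0xE7, P[3] = 0xDF

P[1]: D(K, 0x55) = 0x9B; 0x9B ⊕ 0x45 = 0xDE.
P[2]: D(K, 0x2C) = 0xB2; 0xB2 ⊕ 0x55 = 0xE7.
P[3]: D(K, 0x6D) = 0xF3; 0xF3 ⊕ 0x2C = 0xDF.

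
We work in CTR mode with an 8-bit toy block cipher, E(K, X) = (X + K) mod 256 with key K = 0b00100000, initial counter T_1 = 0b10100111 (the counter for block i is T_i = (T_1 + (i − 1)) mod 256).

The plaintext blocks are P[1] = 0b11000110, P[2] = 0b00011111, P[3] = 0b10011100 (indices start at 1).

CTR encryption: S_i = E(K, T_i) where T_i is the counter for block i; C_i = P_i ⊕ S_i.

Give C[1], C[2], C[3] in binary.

C[1]: T = 0b10100111, S = E(K, T) = 0b11000111; 0b11000110 ⊕ 0b11000111 = 0b00000001.
C[2]: T = 0b10101000, S = E(K, T) = 0b11001000; 0b00011111 ⊕ 0b11001000 = 0b11010111.
C[3]: T = 0b10101001, S = E(K, T) = 0b11001001; 0b10011100 ⊕ 0b11001001 = 0b01010101.

C[1] = 0b00000001, C[2] = 0b11010111, C[3] = 0b01010101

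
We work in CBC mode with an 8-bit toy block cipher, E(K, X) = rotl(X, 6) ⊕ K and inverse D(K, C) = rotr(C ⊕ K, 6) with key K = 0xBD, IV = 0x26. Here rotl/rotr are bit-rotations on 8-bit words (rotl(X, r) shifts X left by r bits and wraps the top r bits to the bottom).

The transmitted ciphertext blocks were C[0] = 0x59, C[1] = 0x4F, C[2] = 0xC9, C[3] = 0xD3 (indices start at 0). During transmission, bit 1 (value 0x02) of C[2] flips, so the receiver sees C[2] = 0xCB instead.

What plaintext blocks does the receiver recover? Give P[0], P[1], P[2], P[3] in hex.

CBC decryption: P_i = D(K, C_i) ⊕ C_{i−1}, with C_{−1} = IV.
Only C[2] changed, to 0xCB. In CBC, a change in C_i garbles P_i and flips the same bit in P_{i+1}. Decrypting the received ciphertext:
P[0]: D(K, 0x59) = 0x93; 0x93 ⊕ 0x26 = 0xB5.
P[1]: D(K, 0x4F) = 0xCB; 0xCB ⊕ 0x59 = 0x92.
P[2]: D(K, 0xCB) = 0xD9; 0xD9 ⊕ 0x4F = 0x96.
P[3]: D(K, 0xD3) = 0xB9; 0xB9 ⊕ 0xCB = 0x72.
Blocks that differ from the original plaintext: P[2], P[3].

P[0] = 0xB5, P[1] = 0x92, P[2] = 0x96, P[3] = 0x72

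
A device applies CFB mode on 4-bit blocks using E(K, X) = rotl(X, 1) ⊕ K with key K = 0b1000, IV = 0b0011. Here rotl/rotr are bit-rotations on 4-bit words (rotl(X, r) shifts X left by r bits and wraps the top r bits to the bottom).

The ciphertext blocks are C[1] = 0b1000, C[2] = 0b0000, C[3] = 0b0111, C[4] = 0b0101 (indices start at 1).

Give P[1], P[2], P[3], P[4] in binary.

CFB decryption: P_i = C_i ⊕ E(K, C_{i−1}), with C_{0} = IV.
P[1]: E(K, 0b0011) = 0b1110; 0b1000 ⊕ 0b1110 = 0b0110.
P[2]: E(K, 0b1000) = 0b1001; 0b0000 ⊕ 0b1001 = 0b1001.
P[3]: E(K, 0b0000) = 0b1000; 0b0111 ⊕ 0b1000 = 0b1111.
P[4]: E(K, 0b0111) = 0b0110; 0b0101 ⊕ 0b0110 = 0b0011.

P[1] = 0b0110, P[2] = 0b1001, P[3] = 0b1111, P[4] = 0b0011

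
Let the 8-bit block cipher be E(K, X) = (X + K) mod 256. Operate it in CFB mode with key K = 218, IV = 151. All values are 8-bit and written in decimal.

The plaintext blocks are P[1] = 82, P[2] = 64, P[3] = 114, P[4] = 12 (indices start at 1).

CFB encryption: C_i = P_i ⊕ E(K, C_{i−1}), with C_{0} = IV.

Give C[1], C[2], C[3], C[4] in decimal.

C[1] = 35, C[2] = 189, C[3] = 229, C[4] = 179

C[1]: E(K, 151) = 113; 82 ⊕ 113 = 35.
C[2]: E(K, 35) = 253; 64 ⊕ 253 = 189.
C[3]: E(K, 189) = 151; 114 ⊕ 151 = 229.
C[4]: E(K, 229) = 191; 12 ⊕ 191 = 179.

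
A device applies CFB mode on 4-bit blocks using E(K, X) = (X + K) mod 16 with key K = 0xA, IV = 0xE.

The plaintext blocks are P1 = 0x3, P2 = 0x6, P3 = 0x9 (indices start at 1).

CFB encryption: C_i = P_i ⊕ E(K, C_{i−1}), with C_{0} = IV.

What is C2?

C1: E(K, 0xE) = 0x8; 0x3 ⊕ 0x8 = 0xB.
C2: E(K, 0xB) = 0x5; 0x6 ⊕ 0x5 = 0x3.

C2 = 0x3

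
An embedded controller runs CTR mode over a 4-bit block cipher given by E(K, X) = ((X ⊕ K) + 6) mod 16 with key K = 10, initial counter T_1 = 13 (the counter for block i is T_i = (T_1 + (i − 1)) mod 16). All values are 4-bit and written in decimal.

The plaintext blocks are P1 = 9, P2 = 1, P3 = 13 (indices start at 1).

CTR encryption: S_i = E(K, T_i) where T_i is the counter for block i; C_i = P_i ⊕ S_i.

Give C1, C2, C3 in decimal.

C1: T = 13, S = E(K, T) = 13; 9 ⊕ 13 = 4.
C2: T = 14, S = E(K, T) = 10; 1 ⊕ 10 = 11.
C3: T = 15, S = E(K, T) = 11; 13 ⊕ 11 = 6.

C1 = 4, C2 = 11, C3 = 6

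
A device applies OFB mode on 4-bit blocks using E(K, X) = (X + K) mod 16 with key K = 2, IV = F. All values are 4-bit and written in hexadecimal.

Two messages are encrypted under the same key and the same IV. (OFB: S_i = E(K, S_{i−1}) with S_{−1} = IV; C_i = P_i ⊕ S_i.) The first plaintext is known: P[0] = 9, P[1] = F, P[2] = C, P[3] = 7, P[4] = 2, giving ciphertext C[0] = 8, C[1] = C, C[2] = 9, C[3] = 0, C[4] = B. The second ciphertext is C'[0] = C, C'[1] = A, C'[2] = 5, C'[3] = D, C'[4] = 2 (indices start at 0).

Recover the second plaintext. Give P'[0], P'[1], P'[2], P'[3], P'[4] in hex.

P'[0] = D, P'[1] = 9, P'[2] = 0, P'[3] = A, P'[4] = B

In OFB with a reused IV, both messages share the same keystream S_i, so C_i ⊕ C'_i = P_i ⊕ P'_i and thus P'_i = P_i ⊕ C_i ⊕ C'_i.
P'[0]: 9 ⊕ 8 ⊕ C = D.
P'[1]: F ⊕ C ⊕ A = 9.
P'[2]: C ⊕ 9 ⊕ 5 = 0.
P'[3]: 7 ⊕ 0 ⊕ D = A.
P'[4]: 2 ⊕ B ⊕ 2 = B.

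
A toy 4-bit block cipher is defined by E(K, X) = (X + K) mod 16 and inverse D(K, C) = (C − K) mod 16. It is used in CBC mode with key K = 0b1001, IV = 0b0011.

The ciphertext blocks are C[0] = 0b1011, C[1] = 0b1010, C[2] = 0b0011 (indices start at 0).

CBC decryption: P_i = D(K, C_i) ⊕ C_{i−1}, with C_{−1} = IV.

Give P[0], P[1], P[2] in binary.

P[0] = 0b0001, P[1] = 0b1010, P[2] = 0b0000

P[0]: D(K, 0b1011) = 0b0010; 0b0010 ⊕ 0b0011 = 0b0001.
P[1]: D(K, 0b1010) = 0b0001; 0b0001 ⊕ 0b1011 = 0b1010.
P[2]: D(K, 0b0011) = 0b1010; 0b1010 ⊕ 0b1010 = 0b0000.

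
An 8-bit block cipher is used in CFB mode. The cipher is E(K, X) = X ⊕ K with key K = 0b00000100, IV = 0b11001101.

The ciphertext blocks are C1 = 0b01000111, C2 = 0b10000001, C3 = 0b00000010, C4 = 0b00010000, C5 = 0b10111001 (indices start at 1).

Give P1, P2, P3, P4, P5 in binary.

P1 = 0b10001110, P2 = 0b11000010, P3 = 0b10000111, P4 = 0b00010110, P5 = 0b10101101

CFB decryption: P_i = C_i ⊕ E(K, C_{i−1}), with C_{0} = IV.
P1: E(K, 0b11001101) = 0b11001001; 0b01000111 ⊕ 0b11001001 = 0b10001110.
P2: E(K, 0b01000111) = 0b01000011; 0b10000001 ⊕ 0b01000011 = 0b11000010.
P3: E(K, 0b10000001) = 0b10000101; 0b00000010 ⊕ 0b10000101 = 0b10000111.
P4: E(K, 0b00000010) = 0b00000110; 0b00010000 ⊕ 0b00000110 = 0b00010110.
P5: E(K, 0b00010000) = 0b00010100; 0b10111001 ⊕ 0b00010100 = 0b10101101.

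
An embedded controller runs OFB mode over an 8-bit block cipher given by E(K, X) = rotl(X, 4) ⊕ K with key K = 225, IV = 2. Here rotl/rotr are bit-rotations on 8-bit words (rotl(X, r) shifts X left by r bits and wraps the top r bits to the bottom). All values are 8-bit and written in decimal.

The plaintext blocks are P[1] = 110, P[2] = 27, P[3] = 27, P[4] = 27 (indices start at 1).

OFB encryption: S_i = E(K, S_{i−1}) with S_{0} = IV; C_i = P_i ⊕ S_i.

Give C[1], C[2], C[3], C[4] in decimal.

C[1]: S = E(K, 2) = 193; 110 ⊕ 193 = 175.
C[2]: S = E(K, 193) = 253; 27 ⊕ 253 = 230.
C[3]: S = E(K, 253) = 62; 27 ⊕ 62 = 37.
C[4]: S = E(K, 62) = 2; 27 ⊕ 2 = 25.

C[1] = 175, C[2] = 230, C[3] = 37, C[4] = 25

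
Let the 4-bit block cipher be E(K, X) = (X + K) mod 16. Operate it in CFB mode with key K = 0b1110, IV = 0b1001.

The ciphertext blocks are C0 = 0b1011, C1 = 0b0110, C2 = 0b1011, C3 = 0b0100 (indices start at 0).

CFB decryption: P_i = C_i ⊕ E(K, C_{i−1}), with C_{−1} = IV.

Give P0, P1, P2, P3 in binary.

P0: E(K, 0b1001) = 0b0111; 0b1011 ⊕ 0b0111 = 0b1100.
P1: E(K, 0b1011) = 0b1001; 0b0110 ⊕ 0b1001 = 0b1111.
P2: E(K, 0b0110) = 0b0100; 0b1011 ⊕ 0b0100 = 0b1111.
P3: E(K, 0b1011) = 0b1001; 0b0100 ⊕ 0b1001 = 0b1101.

P0 = 0b1100, P1 = 0b1111, P2 = 0b1111, P3 = 0b1101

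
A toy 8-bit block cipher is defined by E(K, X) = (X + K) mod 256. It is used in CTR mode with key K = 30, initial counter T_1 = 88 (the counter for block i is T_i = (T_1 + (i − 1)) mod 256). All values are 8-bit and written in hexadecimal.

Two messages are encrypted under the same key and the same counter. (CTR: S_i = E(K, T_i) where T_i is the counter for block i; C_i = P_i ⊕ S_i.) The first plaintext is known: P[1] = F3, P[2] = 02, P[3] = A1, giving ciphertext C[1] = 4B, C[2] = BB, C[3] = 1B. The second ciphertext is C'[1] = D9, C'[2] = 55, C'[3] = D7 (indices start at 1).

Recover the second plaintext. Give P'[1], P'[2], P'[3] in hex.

P'[1] = 61, P'[2] = EC, P'[3] = 6D

In CTR with a reused counter, both messages share the same keystream S_i, so C_i ⊕ C'_i = P_i ⊕ P'_i and thus P'_i = P_i ⊕ C_i ⊕ C'_i.
P'[1]: F3 ⊕ 4B ⊕ D9 = 61.
P'[2]: 02 ⊕ BB ⊕ 55 = EC.
P'[3]: A1 ⊕ 1B ⊕ D7 = 6D.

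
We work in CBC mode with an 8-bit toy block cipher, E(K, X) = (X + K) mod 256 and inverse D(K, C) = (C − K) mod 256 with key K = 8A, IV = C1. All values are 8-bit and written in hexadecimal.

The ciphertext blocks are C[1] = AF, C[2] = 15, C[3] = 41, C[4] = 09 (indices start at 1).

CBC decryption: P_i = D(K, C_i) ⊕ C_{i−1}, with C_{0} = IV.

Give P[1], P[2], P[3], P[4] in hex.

P[1]: D(K, AF) = 25; 25 ⊕ C1 = E4.
P[2]: D(K, 15) = 8B; 8B ⊕ AF = 24.
P[3]: D(K, 41) = B7; B7 ⊕ 15 = A2.
P[4]: D(K, 09) = 7F; 7F ⊕ 41 = 3E.

P[1] = E4, P[2] = 24, P[3] = A2, P[4] = 3E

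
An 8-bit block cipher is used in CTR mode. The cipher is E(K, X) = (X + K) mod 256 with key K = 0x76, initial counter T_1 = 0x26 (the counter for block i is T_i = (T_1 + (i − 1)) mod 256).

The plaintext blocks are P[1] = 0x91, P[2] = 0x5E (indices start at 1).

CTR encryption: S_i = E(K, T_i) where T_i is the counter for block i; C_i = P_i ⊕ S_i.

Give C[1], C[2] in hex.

C[1]: T = 0x26, S = E(K, T) = 0x9C; 0x91 ⊕ 0x9C = 0x0D.
C[2]: T = 0x27, S = E(K, T) = 0x9D; 0x5E ⊕ 0x9D = 0xC3.

C[1] = 0x0D, C[2] = 0xC3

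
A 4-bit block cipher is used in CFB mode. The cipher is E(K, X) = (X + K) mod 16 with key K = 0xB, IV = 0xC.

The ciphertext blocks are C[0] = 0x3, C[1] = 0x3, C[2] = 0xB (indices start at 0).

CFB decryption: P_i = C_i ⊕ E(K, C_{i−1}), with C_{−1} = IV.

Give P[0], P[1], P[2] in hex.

P[0] = 0x4, P[1] = 0xD, P[2] = 0x5

P[0]: E(K, 0xC) = 0x7; 0x3 ⊕ 0x7 = 0x4.
P[1]: E(K, 0x3) = 0xE; 0x3 ⊕ 0xE = 0xD.
P[2]: E(K, 0x3) = 0xE; 0xB ⊕ 0xE = 0x5.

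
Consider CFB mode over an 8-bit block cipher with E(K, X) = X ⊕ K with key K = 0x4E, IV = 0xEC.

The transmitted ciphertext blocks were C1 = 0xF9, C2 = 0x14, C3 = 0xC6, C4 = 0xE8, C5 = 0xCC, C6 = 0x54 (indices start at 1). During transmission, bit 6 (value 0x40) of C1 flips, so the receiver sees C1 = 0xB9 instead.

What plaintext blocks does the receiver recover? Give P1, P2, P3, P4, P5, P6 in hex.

CFB decryption: P_i = C_i ⊕ E(K, C_{i−1}), with C_{0} = IV.
Only C1 changed, to 0xB9. In CFB, a change in C_i flips the same bit in P_i and garbles P_{i+1}. Decrypting the received ciphertext:
P1: E(K, 0xEC) = 0xA2; 0xB9 ⊕ 0xA2 = 0x1B.
P2: E(K, 0xB9) = 0xF7; 0x14 ⊕ 0xF7 = 0xE3.
P3: E(K, 0x14) = 0x5A; 0xC6 ⊕ 0x5A = 0x9C.
P4: E(K, 0xC6) = 0x88; 0xE8 ⊕ 0x88 = 0x60.
P5: E(K, 0xE8) = 0xA6; 0xCC ⊕ 0xA6 = 0x6A.
P6: E(K, 0xCC) = 0x82; 0x54 ⊕ 0x82 = 0xD6.
Blocks that differ from the original plaintext: P1, P2.

P1 = 0x1B, P2 = 0xE3, P3 = 0x9C, P4 = 0x60, P5 = 0x6A, P6 = 0xD6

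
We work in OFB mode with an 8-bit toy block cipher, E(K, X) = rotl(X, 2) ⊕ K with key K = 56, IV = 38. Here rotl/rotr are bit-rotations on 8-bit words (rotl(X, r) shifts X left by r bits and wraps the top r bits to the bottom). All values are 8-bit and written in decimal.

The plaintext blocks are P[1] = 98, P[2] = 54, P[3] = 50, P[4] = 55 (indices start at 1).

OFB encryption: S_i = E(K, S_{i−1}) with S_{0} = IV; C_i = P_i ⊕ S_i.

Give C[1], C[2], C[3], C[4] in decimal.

C[1] = 194, C[2] = 140, C[3] = 224, C[4] = 68

C[1]: S = E(K, 38) = 160; 98 ⊕ 160 = 194.
C[2]: S = E(K, 160) = 186; 54 ⊕ 186 = 140.
C[3]: S = E(K, 186) = 210; 50 ⊕ 210 = 224.
C[4]: S = E(K, 210) = 115; 55 ⊕ 115 = 68.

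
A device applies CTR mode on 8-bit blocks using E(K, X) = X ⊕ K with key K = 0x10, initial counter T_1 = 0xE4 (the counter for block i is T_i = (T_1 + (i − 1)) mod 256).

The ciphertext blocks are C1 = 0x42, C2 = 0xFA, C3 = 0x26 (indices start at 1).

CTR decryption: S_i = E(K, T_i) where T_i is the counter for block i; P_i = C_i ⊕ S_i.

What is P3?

P3 = 0xD0

P3: T = 0xE6, S = E(K, T) = 0xF6; 0x26 ⊕ 0xF6 = 0xD0.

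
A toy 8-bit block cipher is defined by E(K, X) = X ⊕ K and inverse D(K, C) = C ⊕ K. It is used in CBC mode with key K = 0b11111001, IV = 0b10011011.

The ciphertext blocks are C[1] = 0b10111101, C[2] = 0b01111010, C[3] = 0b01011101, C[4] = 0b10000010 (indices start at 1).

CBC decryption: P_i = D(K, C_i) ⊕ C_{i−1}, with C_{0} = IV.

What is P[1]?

P[1]: D(K, 0b10111101) = 0b01000100; 0b01000100 ⊕ 0b10011011 = 0b11011111.

P[1] = 0b11011111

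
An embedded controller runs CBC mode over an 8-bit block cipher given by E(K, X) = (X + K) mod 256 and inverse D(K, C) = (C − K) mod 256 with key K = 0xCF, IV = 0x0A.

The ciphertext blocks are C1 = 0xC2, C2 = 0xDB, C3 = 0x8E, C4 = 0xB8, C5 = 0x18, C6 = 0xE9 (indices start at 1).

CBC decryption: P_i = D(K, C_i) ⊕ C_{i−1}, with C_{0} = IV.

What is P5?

P5: D(K, 0x18) = 0x49; 0x49 ⊕ 0xB8 = 0xF1.

P5 = 0xF1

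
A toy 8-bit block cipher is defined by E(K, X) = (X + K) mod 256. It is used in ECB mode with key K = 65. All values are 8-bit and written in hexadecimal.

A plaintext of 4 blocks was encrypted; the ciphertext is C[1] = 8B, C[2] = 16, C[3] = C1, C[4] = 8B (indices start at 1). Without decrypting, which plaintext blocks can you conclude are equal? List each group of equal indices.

ECB encrypts each block independently with the same key, so equal ciphertext blocks imply equal plaintext blocks.
C[1] = C[4] = 8B, so P[1] = P[4].

P[1] = P[4]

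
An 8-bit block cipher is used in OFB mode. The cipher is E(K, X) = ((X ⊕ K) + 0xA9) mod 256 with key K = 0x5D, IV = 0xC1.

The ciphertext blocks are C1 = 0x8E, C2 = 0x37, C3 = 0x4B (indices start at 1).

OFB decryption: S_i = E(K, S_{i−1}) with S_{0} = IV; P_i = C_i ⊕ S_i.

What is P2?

P1: S = E(K, 0xC1) = 0x45; 0x8E ⊕ 0x45 = 0xCB.
P2: S = E(K, 0x45) = 0xC1; 0x37 ⊕ 0xC1 = 0xF6.

P2 = 0xF6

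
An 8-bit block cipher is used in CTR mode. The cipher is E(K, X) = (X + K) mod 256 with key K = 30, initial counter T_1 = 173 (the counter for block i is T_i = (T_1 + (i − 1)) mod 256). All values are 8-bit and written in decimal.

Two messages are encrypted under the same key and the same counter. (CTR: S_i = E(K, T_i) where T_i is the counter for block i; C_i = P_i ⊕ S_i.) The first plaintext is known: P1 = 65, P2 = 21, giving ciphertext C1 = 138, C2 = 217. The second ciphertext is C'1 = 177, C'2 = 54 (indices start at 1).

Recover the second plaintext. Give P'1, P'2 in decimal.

P'1 = 122, P'2 = 250

In CTR with a reused counter, both messages share the same keystream S_i, so C_i ⊕ C'_i = P_i ⊕ P'_i and thus P'_i = P_i ⊕ C_i ⊕ C'_i.
P'1: 65 ⊕ 138 ⊕ 177 = 122.
P'2: 21 ⊕ 217 ⊕ 54 = 250.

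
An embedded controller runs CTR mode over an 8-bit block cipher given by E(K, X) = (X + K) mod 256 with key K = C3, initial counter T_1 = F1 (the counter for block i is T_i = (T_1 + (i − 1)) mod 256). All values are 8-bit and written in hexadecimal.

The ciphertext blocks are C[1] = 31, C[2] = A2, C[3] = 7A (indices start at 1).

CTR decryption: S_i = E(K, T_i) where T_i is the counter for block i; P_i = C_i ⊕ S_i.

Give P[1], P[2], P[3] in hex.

P[1] = 85, P[2] = 17, P[3] = CC

P[1]: T = F1, S = E(K, T) = B4; 31 ⊕ B4 = 85.
P[2]: T = F2, S = E(K, T) = B5; A2 ⊕ B5 = 17.
P[3]: T = F3, S = E(K, T) = B6; 7A ⊕ B6 = CC.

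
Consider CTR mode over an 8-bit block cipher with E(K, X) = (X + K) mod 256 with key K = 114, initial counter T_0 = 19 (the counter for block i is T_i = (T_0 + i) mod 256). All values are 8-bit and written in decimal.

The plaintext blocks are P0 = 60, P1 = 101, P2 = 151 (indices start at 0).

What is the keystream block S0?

CTR encryption: S_i = E(K, T_i) where T_i is the counter for block i; C_i = P_i ⊕ S_i.
C0: T = 19, S = E(K, T) = 133; 60 ⊕ 133 = 185.
So S0 = 133.

133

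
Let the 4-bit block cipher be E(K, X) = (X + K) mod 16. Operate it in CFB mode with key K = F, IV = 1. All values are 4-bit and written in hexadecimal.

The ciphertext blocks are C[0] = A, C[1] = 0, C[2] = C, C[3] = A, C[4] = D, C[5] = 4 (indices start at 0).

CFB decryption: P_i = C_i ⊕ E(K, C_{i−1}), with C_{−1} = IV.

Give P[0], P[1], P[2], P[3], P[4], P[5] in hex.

P[0]: E(K, 1) = 0; A ⊕ 0 = A.
P[1]: E(K, A) = 9; 0 ⊕ 9 = 9.
P[2]: E(K, 0) = F; C ⊕ F = 3.
P[3]: E(K, C) = B; A ⊕ B = 1.
P[4]: E(K, A) = 9; D ⊕ 9 = 4.
P[5]: E(K, D) = C; 4 ⊕ C = 8.

P[0] = A, P[1] = 9, P[2] = 3, P[3] = 1, P[4] = 4, P[5] = 8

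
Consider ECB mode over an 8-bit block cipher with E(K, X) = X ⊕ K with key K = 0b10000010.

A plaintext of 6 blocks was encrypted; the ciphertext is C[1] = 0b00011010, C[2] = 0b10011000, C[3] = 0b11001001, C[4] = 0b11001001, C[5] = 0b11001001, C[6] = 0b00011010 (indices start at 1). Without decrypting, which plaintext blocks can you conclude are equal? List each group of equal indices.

P[1] = P[6]; P[3] = P[4] = P[5]

ECB encrypts each block independently with the same key, so equal ciphertext blocks imply equal plaintext blocks.
C[1] = C[6] = 0b00011010, so P[1] = P[6].
C[3] = C[4] = C[5] = 0b11001001, so P[3] = P[4] = P[5].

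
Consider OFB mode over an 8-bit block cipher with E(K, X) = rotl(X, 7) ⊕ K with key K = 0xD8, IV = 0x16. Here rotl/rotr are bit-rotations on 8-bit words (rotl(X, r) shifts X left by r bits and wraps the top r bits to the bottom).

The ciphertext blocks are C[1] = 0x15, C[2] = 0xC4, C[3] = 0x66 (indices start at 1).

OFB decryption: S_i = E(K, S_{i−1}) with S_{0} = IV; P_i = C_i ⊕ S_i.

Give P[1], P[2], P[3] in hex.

P[1]: S = E(K, 0x16) = 0xD3; 0x15 ⊕ 0xD3 = 0xC6.
P[2]: S = E(K, 0xD3) = 0x31; 0xC4 ⊕ 0x31 = 0xF5.
P[3]: S = E(K, 0x31) = 0x40; 0x66 ⊕ 0x40 = 0x26.

P[1] = 0xC6, P[2] = 0xF5, P[3] = 0x26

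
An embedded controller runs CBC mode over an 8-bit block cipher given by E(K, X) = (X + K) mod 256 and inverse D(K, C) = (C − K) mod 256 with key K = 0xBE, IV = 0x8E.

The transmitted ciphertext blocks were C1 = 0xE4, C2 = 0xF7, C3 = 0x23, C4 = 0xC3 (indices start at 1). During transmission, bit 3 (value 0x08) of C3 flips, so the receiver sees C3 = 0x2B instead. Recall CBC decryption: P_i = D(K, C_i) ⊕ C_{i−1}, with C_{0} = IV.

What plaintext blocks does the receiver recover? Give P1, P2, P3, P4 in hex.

P1 = 0xA8, P2 = 0xDD, P3 = 0x9A, P4 = 0x2E

Only C3 changed, to 0x2B. In CBC, a change in C_i garbles P_i and flips the same bit in P_{i+1}. Decrypting the received ciphertext:
P1: D(K, 0xE4) = 0x26; 0x26 ⊕ 0x8E = 0xA8.
P2: D(K, 0xF7) = 0x39; 0x39 ⊕ 0xE4 = 0xDD.
P3: D(K, 0x2B) = 0x6D; 0x6D ⊕ 0xF7 = 0x9A.
P4: D(K, 0xC3) = 0x05; 0x05 ⊕ 0x2B = 0x2E.
Blocks that differ from the original plaintext: P3, P4.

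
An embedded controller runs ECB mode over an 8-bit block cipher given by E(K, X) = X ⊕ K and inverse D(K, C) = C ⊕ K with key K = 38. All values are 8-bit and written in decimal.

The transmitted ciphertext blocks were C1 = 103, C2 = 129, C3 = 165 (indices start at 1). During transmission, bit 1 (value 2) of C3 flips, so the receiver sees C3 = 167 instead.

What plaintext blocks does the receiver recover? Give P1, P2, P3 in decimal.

ECB decryption: P_i = D(K, C_i).
Only C3 changed, to 167. In ECB, a change in C_i affects only P_i. Decrypting the received ciphertext:
P1: D(K, 103) = 65.
P2: D(K, 129) = 167.
P3: D(K, 167) = 129.
Blocks that differ from the original plaintext: P3.

P1 = 65, P2 = 167, P3 = 129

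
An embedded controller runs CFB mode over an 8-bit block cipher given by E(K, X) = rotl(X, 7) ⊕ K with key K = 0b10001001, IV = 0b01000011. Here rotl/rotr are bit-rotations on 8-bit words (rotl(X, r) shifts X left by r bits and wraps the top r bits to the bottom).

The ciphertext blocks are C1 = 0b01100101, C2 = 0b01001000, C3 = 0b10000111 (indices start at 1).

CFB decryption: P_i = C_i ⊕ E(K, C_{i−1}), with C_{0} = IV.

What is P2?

P2: E(K, 0b01100101) = 0b00111011; 0b01001000 ⊕ 0b00111011 = 0b01110011.

P2 = 0b01110011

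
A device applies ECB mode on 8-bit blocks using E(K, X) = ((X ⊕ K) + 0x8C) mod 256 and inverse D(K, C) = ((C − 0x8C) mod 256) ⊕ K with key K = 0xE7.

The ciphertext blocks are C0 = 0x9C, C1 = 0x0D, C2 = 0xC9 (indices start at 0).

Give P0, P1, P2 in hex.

P0 = 0xF7, P1 = 0x66, P2 = 0xDA

ECB decryption: P_i = D(K, C_i).
P0: D(K, 0x9C) = 0xF7.
P1: D(K, 0x0D) = 0x66.
P2: D(K, 0xC9) = 0xDA.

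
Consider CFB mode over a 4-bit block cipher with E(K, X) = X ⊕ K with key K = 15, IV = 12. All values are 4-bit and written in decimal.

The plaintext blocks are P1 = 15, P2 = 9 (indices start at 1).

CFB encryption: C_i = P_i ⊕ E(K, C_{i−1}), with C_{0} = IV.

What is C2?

C2 = 10

C1: E(K, 12) = 3; 15 ⊕ 3 = 12.
C2: E(K, 12) = 3; 9 ⊕ 3 = 10.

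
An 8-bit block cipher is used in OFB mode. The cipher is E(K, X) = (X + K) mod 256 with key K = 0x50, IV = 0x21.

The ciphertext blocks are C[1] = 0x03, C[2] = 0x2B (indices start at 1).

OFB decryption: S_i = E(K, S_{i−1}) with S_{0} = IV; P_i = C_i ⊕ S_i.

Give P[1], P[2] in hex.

P[1]: S = E(K, 0x21) = 0x71; 0x03 ⊕ 0x71 = 0x72.
P[2]: S = E(K, 0x71) = 0xC1; 0x2B ⊕ 0xC1 = 0xEA.

P[1] = 0x72, P[2] = 0xEA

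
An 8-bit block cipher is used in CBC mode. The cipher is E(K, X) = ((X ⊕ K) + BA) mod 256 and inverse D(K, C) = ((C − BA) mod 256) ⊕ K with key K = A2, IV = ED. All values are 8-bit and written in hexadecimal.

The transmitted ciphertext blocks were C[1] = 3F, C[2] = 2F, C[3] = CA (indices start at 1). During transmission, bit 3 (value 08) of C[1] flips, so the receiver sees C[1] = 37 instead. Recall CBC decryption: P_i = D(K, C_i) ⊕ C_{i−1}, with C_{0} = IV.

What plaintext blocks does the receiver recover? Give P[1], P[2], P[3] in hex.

Only C[1] changed, to 37. In CBC, a change in C_i garbles P_i and flips the same bit in P_{i+1}. Decrypting the received ciphertext:
P[1]: D(K, 37) = DF; DF ⊕ ED = 32.
P[2]: D(K, 2F) = D7; D7 ⊕ 37 = E0.
P[3]: D(K, CA) = B2; B2 ⊕ 2F = 9D.
Blocks that differ from the original plaintext: P[1], P[2].

P[1] = 32, P[2] = E0, P[3] = 9D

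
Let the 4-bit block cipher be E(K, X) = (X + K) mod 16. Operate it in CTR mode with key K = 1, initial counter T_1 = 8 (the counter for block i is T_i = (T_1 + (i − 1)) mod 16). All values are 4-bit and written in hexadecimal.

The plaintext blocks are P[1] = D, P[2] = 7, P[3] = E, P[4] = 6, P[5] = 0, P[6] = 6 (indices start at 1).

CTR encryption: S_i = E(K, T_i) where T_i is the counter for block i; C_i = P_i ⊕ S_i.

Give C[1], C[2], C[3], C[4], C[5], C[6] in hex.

C[1]: T = 8, S = E(K, T) = 9; D ⊕ 9 = 4.
C[2]: T = 9, S = E(K, T) = A; 7 ⊕ A = D.
C[3]: T = A, S = E(K, T) = B; E ⊕ B = 5.
C[4]: T = B, S = E(K, T) = C; 6 ⊕ C = A.
C[5]: T = C, S = E(K, T) = D; 0 ⊕ D = D.
C[6]: T = D, S = E(K, T) = E; 6 ⊕ E = 8.

C[1] = 4, C[2] = D, C[3] = 5, C[4] = A, C[5] = D, C[6] = 8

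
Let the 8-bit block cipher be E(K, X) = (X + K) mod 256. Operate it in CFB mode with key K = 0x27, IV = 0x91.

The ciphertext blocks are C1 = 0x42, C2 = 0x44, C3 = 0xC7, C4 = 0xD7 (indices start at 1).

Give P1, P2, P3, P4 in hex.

CFB decryption: P_i = C_i ⊕ E(K, C_{i−1}), with C_{0} = IV.
P1: E(K, 0x91) = 0xB8; 0x42 ⊕ 0xB8 = 0xFA.
P2: E(K, 0x42) = 0x69; 0x44 ⊕ 0x69 = 0x2D.
P3: E(K, 0x44) = 0x6B; 0xC7 ⊕ 0x6B = 0xAC.
P4: E(K, 0xC7) = 0xEE; 0xD7 ⊕ 0xEE = 0x39.

P1 = 0xFA, P2 = 0x2D, P3 = 0xAC, P4 = 0x39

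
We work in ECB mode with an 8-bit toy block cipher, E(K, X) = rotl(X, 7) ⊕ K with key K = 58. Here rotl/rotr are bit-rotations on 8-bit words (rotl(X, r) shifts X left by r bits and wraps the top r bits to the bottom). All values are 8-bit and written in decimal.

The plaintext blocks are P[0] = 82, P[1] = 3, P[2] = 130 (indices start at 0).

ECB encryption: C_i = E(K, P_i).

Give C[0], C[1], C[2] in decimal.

C[0] = 19, C[1] = 187, C[2] = 123

C[0]: E(K, 82) = 19.
C[1]: E(K, 3) = 187.
C[2]: E(K, 130) = 123.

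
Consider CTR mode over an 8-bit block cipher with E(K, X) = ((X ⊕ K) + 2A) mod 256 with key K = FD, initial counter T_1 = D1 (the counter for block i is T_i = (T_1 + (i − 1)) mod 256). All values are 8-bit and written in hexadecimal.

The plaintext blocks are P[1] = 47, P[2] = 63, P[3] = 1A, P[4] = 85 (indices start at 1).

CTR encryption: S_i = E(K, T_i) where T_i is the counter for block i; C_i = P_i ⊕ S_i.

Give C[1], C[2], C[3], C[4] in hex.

C[1]: T = D1, S = E(K, T) = 56; 47 ⊕ 56 = 11.
C[2]: T = D2, S = E(K, T) = 59; 63 ⊕ 59 = 3A.
C[3]: T = D3, S = E(K, T) = 58; 1A ⊕ 58 = 42.
C[4]: T = D4, S = E(K, T) = 53; 85 ⊕ 53 = D6.

C[1] = 11, C[2] = 3A, C[3] = 42, C[4] = D6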